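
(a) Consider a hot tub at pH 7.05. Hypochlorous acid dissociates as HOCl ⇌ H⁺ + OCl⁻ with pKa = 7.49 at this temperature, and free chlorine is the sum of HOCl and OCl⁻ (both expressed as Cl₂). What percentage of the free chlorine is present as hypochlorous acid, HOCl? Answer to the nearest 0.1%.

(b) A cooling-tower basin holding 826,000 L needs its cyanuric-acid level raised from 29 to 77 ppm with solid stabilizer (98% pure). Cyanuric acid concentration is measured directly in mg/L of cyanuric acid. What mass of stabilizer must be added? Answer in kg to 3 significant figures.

(a) [OCl⁻]/[HOCl] = 10^(pH − pKa) = 10^(7.05 − 7.49) = 10^-0.44 = 0.3631.
(a) Fraction as HOCl = 1 / (1 + 0.3631) = 0.7336.

(b) CYA to add: (77 − 29) = 48 mg/L × 826,000 L = 39,650 g cyanuric acid.
(b) At 98% purity: 39,650 / 0.98 = 40,460 g product.

(a) 73.4%; (b) 40.5 kg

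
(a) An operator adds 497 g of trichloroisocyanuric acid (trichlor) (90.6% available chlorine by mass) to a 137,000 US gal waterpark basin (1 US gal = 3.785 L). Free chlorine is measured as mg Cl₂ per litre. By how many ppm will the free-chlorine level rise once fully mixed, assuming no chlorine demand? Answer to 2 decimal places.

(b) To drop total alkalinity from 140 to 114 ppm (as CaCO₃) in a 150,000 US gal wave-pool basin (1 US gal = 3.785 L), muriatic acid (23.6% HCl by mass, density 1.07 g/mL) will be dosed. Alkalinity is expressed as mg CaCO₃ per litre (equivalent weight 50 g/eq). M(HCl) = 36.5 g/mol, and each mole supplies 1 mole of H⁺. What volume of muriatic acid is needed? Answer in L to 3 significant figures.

(a) 0.87 ppm; (b) 42.7 L

(a) Volume: 137,000 US gal × 3.785 L/gal = 518,545 L.
(a) Available chlorine delivered: 497 g × 0.906 = 450.3 g as Cl₂.
(a) Concentration rise: 450.3 g / 518,545 L = 0.8684 mg/L = 0.87 ppm.

(b) Volume: 150,000 US gal × 3.785 L/gal = 567,750 L.
(b) Alkalinity to neutralize: (140 − 114) = 26 mg/L as CaCO₃ × 567,750 L = 14,760 g as CaCO₃.
(b) Equivalents of H⁺ required: 14,760 ÷ 50 g/eq = 295.2 eq = 295.2 mol HCl.
(b) Mass of HCl: 295.2 × 36.5 = 10,780 g.
(b) Mass of 23.6% solution: 10,780 / 0.236 = 45,660 g.
(b) Volume: 45,660 g ÷ 1.07 g/mL = 42,670 mL.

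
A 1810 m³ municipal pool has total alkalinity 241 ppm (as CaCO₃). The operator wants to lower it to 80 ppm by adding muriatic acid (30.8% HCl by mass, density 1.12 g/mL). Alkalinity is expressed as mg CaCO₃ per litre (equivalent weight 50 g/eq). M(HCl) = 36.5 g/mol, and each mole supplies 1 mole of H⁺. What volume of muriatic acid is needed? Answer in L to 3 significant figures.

617 L

Volume: 1810 m³ = 1,810,000 L.
Alkalinity to neutralize: (241 − 80) = 161 mg/L as CaCO₃ × 1,810,000 L = 291,400 g as CaCO₃.
Equivalents of H⁺ required: 291,400 ÷ 50 g/eq = 5828 eq = 5828 mol HCl.
Mass of HCl: 5828 × 36.5 = 212,700 g.
Mass of 30.8% solution: 212,700 / 0.308 = 690,700 g.
Volume: 690,700 g ÷ 1.12 g/mL = 616,700 mL.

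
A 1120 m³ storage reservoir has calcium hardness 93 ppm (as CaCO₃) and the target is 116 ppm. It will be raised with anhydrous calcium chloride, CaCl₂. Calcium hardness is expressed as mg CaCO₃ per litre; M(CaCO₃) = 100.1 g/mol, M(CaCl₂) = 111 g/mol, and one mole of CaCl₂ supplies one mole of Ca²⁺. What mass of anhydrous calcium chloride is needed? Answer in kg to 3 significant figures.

28.6 kg

Volume: 1120 m³ = 1,120,000 L.
Hardness to add: (116 − 93) = 23 mg/L as CaCO₃ × 1,120,000 L = 25,760 g as CaCO₃.
Moles of Ca²⁺ (1 mol Ca²⁺ ≡ 1 mol CaCO₃): 25,760 / 100.1 g/mol = 257.3 mol.
Mass of CaCl₂: 257.3 × 111 = 28,570 g.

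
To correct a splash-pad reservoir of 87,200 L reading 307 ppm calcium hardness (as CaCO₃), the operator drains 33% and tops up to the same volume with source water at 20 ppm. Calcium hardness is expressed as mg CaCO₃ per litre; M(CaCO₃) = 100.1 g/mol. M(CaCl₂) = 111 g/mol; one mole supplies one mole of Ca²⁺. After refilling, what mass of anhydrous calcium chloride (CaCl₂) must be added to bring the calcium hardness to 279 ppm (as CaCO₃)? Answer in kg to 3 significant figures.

6.45 kg

After draining 33% and refilling: 307 × 0.67 + 20 × 0.33 = 212.29 ppm.
Deficit to target: 279 − 212.29 = 66.71 mg/L.
As CaCO₃: 66.71 mg/L × 87,200 L = 5817 g; ÷ 100.1 = 58.11 mol Ca²⁺.
Mass: 58.11 × 111 = 6451 g.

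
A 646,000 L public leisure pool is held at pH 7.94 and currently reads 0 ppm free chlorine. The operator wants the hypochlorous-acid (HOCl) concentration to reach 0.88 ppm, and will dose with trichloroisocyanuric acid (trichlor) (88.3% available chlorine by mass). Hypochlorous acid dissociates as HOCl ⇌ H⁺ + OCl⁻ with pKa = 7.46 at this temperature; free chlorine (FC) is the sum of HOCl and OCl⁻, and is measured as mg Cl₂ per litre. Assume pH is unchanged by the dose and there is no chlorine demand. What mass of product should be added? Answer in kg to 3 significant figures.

2.59 kg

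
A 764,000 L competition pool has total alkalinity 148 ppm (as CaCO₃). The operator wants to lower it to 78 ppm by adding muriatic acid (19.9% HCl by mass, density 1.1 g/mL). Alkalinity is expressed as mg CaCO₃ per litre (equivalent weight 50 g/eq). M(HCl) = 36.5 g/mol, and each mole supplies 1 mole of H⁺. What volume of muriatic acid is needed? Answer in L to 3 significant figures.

Alkalinity to neutralize: (148 − 78) = 70 mg/L as CaCO₃ × 764,000 L = 53,480 g as CaCO₃.
Equivalents of H⁺ required: 53,480 ÷ 50 g/eq = 1070 eq = 1070 mol HCl.
Mass of HCl: 1070 × 36.5 = 39,040 g.
Mass of 19.9% solution: 39,040 / 0.199 = 196,200 g.
Volume: 196,200 g ÷ 1.1 g/mL = 178,300 mL.

178 L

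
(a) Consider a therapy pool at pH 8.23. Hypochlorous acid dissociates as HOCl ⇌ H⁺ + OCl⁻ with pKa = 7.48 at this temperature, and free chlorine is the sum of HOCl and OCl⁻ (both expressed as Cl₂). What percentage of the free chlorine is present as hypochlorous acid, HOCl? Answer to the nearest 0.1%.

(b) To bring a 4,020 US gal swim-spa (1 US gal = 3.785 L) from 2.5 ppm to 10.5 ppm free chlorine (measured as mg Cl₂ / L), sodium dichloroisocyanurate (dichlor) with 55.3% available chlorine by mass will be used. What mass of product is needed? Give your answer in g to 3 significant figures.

(a) 15.1%; (b) 220 g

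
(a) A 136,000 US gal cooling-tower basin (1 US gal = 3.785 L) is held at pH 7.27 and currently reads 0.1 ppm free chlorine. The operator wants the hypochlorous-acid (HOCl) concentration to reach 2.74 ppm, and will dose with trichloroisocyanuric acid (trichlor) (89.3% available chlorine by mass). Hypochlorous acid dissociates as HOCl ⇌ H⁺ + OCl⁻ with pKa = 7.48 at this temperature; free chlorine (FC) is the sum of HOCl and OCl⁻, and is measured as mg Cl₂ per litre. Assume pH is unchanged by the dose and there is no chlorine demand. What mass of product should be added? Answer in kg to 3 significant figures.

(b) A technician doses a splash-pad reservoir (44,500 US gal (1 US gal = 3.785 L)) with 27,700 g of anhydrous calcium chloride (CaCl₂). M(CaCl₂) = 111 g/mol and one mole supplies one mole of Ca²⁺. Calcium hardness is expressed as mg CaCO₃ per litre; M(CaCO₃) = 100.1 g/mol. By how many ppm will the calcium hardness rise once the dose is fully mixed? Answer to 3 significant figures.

(a) Volume: 136,000 US gal × 3.785 L/gal = 514,760 L.
(a) [OCl⁻]/[HOCl] = 10^(pH − pKa) = 10^(7.27 − 7.48) = 0.6166; fraction as HOCl = 1/(1 + 0.6166) = 0.6186.
(a) Free chlorine required for 2.74 ppm HOCl: 2.74 / 0.6186 = 4.429 ppm.
(a) FC to add: 4.429 − 0.1 = 4.329 mg/L as Cl₂.
(a) Cl₂ equivalent: 4.329 mg/L × 514,760 L = 2229 g.
(a) Product at 89.3% available Cl: 2229 / 0.893 = 2496 g.

(b) Volume: 44,500 US gal × 3.785 L/gal = 168,432 L.
(b) Moles of Ca²⁺: 27,700 g ÷ 111 g/mol = 249.5 mol.
(b) As CaCO₃: 249.5 mol × 100.1 g/mol = 24,980 g.
(b) Rise: 24,980 g / 168,432 L × 1000 = 148.3 mg/L.

(a) 2.50 kg; (b) 148 ppm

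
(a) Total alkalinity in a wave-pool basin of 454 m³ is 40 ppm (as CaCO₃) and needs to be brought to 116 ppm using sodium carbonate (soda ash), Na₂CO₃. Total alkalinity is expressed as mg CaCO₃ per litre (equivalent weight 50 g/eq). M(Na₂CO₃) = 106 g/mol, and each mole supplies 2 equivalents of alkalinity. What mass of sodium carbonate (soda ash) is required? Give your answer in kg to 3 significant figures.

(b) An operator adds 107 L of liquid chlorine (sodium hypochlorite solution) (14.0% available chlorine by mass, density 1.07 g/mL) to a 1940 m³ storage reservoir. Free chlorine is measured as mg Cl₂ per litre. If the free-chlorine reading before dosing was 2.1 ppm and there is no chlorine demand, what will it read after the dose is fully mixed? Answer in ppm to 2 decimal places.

(a) 36.6 kg; (b) 10.36 ppm

(a) Volume: 454 m³ = 454,000 L.
(a) Alkalinity to add: (116 − 40) = 76 mg/L as CaCO₃ × 454,000 L = 34,500 g as CaCO₃.
(a) Equivalents: 34,500 g ÷ 50 g/eq = 690.1 eq.
(a) Each mole of Na₂CO₃ supplies 2 eq, so 690.1 / 2 = 345 mol.
(a) Mass: 345 mol × 106 g/mol = 36,570 g.

(b) Volume: 1940 m³ = 1,940,000 L.
(b) Mass of solution: 107 L × 1000 mL/L × 1.07 g/mL = 114,500 g.
(b) Available chlorine delivered: 114,500 g × 0.14 = 16,030 g as Cl₂.
(b) Concentration rise: 16,030 g / 1,940,000 L = 8.262 mg/L = 8.26 ppm.
(b) Final FC: 2.1 + 8.26 = 10.36 ppm.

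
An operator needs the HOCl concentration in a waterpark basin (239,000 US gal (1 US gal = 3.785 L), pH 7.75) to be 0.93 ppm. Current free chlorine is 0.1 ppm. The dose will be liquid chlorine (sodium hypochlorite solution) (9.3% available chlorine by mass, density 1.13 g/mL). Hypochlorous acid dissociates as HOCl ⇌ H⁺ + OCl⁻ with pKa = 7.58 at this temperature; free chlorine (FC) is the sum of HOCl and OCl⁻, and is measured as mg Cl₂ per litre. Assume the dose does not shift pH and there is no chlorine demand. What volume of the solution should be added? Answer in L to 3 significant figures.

19.0 L

Volume: 239,000 US gal × 3.785 L/gal = 904,615 L.
[OCl⁻]/[HOCl] = 10^(pH − pKa) = 10^(7.75 − 7.58) = 1.479; fraction as HOCl = 1/(1 + 1.479) = 0.4034.
Free chlorine required for 0.93 ppm HOCl: 0.93 / 0.4034 = 2.306 ppm.
FC to add: 2.306 − 0.1 = 2.206 mg/L as Cl₂.
Cl₂ equivalent: 2.206 mg/L × 904,615 L = 1995 g.
Product at 9.3% available Cl: 1995 / 0.093 = 21,450 g.
Volume: 21,450 g ÷ 1.13 g/mL = 18,990 mL.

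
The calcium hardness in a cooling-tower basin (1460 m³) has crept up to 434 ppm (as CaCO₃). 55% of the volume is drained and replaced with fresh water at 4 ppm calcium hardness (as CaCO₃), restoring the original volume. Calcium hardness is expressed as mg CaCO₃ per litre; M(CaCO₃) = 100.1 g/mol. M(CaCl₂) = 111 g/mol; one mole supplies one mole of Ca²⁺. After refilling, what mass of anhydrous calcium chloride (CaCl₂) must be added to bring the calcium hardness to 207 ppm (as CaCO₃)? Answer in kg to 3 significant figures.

Volume: 1460 m³ = 1,460,000 L.
After draining 55% and refilling: 434 × 0.45 + 4 × 0.55 = 197.5 ppm.
Deficit to target: 207 − 197.5 = 9.5 mg/L.
As CaCO₃: 9.5 mg/L × 1,460,000 L = 13,870 g; ÷ 100.1 = 138.6 mol Ca²⁺.
Mass: 138.6 × 111 = 15,380 g.

15.4 kg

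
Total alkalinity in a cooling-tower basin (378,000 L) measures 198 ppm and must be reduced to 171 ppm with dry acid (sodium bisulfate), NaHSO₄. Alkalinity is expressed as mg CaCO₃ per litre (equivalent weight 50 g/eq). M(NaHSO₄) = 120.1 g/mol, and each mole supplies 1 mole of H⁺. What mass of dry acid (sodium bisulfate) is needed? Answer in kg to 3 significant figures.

Alkalinity to neutralize: (198 − 171) = 27 mg/L as CaCO₃ × 378,000 L = 10,210 g as CaCO₃.
Equivalents of H⁺ required: 10,210 ÷ 50 g/eq = 204.1 eq = 204.1 mol NaHSO₄.
Mass of NaHSO₄: 204.1 × 120.1 = 24,510 g.

24.5 kg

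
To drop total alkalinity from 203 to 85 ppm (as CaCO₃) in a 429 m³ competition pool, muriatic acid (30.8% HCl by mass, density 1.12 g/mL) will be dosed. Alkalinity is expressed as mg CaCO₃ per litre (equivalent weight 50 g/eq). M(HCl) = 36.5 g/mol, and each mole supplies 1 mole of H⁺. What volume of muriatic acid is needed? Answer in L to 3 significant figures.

107 L

Volume: 429 m³ = 429,000 L.
Alkalinity to neutralize: (203 − 85) = 118 mg/L as CaCO₃ × 429,000 L = 50,620 g as CaCO₃.
Equivalents of H⁺ required: 50,620 ÷ 50 g/eq = 1012 eq = 1012 mol HCl.
Mass of HCl: 1012 × 36.5 = 36,950 g.
Mass of 30.8% solution: 36,950 / 0.308 = 120,000 g.
Volume: 120,000 g ÷ 1.12 g/mL = 107,100 mL.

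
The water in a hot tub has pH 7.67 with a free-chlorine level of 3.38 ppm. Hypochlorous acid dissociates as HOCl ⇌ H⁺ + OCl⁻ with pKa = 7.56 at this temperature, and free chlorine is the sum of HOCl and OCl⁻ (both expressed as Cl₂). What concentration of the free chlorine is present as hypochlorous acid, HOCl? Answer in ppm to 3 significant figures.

1.48 ppm

[OCl⁻]/[HOCl] = 10^(pH − pKa) = 10^(7.67 − 7.56) = 10^0.11 = 1.288.
Fraction as HOCl = 1 / (1 + 1.288) = 0.437.
HOCl = 0.437 × 3.38 ppm = 1.477 ppm.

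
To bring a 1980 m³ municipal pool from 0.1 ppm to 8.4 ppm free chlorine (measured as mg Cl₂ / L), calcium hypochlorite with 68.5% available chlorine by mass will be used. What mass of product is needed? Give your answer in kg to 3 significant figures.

Volume: 1980 m³ = 1,980,000 L.
Chlorine deficit: 8.4 − 0.1 = 8.3 ppm = 8.3 mg/L as Cl₂.
Cl₂ equivalent needed: 8.3 mg/L × 1,980,000 L = 16,430,000 mg = 16,430 g.
Product at 68.5% available chlorine: 16,430 / 0.685 = 23,990 g.

24.0 kg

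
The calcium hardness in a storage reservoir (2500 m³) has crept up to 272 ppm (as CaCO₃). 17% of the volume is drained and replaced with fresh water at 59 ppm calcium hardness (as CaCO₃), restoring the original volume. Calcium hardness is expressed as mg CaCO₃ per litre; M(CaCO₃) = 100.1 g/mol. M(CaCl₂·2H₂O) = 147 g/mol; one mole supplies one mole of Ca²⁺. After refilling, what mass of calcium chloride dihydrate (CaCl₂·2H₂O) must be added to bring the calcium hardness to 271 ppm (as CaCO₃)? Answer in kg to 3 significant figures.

129 kg

Volume: 2500 m³ = 2,500,000 L.
After draining 17% and refilling: 272 × 0.83 + 59 × 0.17 = 235.79 ppm.
Deficit to target: 271 − 235.79 = 35.21 mg/L.
As CaCO₃: 35.21 mg/L × 2,500,000 L = 88,030 g; ÷ 100.1 = 879.4 mol Ca²⁺.
Mass: 879.4 × 147 = 129,300 g.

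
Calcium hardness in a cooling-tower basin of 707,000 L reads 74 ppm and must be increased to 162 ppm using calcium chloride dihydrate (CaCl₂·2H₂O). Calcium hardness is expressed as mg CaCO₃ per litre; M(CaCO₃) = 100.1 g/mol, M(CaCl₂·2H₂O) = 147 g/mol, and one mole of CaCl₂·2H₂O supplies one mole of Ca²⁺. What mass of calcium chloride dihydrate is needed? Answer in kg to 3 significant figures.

91.4 kg

Hardness to add: (162 − 74) = 88 mg/L as CaCO₃ × 707,000 L = 62,220 g as CaCO₃.
Moles of Ca²⁺ (1 mol Ca²⁺ ≡ 1 mol CaCO₃): 62,220 / 100.1 g/mol = 621.5 mol.
Mass of CaCl₂·2H₂O: 621.5 × 147 = 91,370 g.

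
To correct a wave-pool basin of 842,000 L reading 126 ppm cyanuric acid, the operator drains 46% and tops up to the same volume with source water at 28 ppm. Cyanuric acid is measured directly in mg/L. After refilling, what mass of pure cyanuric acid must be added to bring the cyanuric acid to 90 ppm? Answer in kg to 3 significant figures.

7.65 kg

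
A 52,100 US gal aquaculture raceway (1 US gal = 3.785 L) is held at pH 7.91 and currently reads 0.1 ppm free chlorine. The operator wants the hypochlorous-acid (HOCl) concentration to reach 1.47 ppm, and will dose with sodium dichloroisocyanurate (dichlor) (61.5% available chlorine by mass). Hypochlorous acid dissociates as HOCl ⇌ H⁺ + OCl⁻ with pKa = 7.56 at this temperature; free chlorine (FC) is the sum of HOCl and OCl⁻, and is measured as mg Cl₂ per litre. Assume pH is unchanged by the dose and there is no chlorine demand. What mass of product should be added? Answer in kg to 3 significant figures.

Volume: 52,100 US gal × 3.785 L/gal = 197,198 L.
[OCl⁻]/[HOCl] = 10^(pH − pKa) = 10^(7.91 − 7.56) = 2.239; fraction as HOCl = 1/(1 + 2.239) = 0.3088.
Free chlorine required for 1.47 ppm HOCl: 1.47 / 0.3088 = 4.761 ppm.
FC to add: 4.761 − 0.1 = 4.661 mg/L as Cl₂.
Cl₂ equivalent: 4.661 mg/L × 197,198 L = 919.1 g.
Product at 61.5% available Cl: 919.1 / 0.615 = 1495 g.

1.49 kg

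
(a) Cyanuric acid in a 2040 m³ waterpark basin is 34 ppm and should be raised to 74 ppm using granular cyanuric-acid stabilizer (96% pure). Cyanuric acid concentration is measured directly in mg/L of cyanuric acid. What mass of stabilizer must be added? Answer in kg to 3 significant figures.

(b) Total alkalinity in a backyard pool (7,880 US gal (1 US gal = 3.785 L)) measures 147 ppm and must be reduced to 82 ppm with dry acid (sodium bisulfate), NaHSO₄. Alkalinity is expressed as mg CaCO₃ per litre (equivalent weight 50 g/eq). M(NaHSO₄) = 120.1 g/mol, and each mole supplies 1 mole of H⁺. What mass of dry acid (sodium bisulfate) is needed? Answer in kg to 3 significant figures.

(a) 85.0 kg; (b) 4.66 kg

(a) Volume: 2040 m³ = 2,040,000 L.
(a) CYA to add: (74 − 34) = 40 mg/L × 2,040,000 L = 81,600 g cyanuric acid.
(a) At 96% purity: 81,600 / 0.96 = 85,000 g product.

(b) Volume: 7,880 US gal × 3.785 L/gal = 29,826 L.
(b) Alkalinity to neutralize: (147 − 82) = 65 mg/L as CaCO₃ × 29,826 L = 1939 g as CaCO₃.
(b) Equivalents of H⁺ required: 1939 ÷ 50 g/eq = 38.77 eq = 38.77 mol NaHSO₄.
(b) Mass of NaHSO₄: 38.77 × 120.1 = 4657 g.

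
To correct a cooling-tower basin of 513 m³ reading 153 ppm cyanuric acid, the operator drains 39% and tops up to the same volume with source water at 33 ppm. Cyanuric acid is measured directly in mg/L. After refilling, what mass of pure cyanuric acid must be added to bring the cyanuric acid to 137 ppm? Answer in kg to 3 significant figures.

Volume: 513 m³ = 513,000 L.
After draining 39% and refilling: 153 × 0.61 + 33 × 0.39 = 106.2 ppm.
Deficit to target: 137 − 106.2 = 30.8 mg/L.
Mass: 30.8 mg/L × 513,000 L = 15,800 g cyanuric acid.

15.8 kg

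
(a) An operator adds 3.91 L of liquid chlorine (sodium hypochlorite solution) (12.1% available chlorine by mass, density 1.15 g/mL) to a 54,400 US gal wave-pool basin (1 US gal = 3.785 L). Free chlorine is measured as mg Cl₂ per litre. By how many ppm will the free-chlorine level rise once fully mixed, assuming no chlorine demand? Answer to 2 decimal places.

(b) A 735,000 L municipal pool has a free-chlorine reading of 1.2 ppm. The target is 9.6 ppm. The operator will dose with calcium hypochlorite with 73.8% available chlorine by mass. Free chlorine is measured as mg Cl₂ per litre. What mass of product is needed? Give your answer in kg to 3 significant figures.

(a) Volume: 54,400 US gal × 3.785 L/gal = 205,904 L.
(a) Mass of solution: 3.91 L × 1000 mL/L × 1.15 g/mL = 4496 g.
(a) Available chlorine delivered: 4496 g × 0.121 = 544.1 g as Cl₂.
(a) Concentration rise: 544.1 g / 205,904 L = 2.642 mg/L = 2.64 ppm.

(b) Chlorine deficit: 9.6 − 1.2 = 8.4 ppm = 8.4 mg/L as Cl₂.
(b) Cl₂ equivalent needed: 8.4 mg/L × 735,000 L = 6,174,000 mg = 6174 g.
(b) Product at 73.8% available chlorine: 6174 / 0.738 = 8366 g.

(a) 2.64 ppm; (b) 8.37 kg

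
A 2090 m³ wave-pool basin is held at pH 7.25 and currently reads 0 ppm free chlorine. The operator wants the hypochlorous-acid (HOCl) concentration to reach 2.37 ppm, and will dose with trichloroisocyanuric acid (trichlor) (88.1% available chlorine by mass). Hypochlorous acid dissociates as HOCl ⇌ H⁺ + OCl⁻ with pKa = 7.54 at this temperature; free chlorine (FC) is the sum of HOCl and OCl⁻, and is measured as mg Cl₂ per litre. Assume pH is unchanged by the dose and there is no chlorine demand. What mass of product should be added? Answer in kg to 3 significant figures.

Volume: 2090 m³ = 2,090,000 L.
[OCl⁻]/[HOCl] = 10^(pH − pKa) = 10^(7.25 − 7.54) = 0.5129; fraction as HOCl = 1/(1 + 0.5129) = 0.661.
Free chlorine required for 2.37 ppm HOCl: 2.37 / 0.661 = 3.585 ppm.
FC to add: 3.585 − 0 = 3.585 mg/L as Cl₂.
Cl₂ equivalent: 3.585 mg/L × 2,090,000 L = 7494 g.
Product at 88.1% available Cl: 7494 / 0.881 = 8506 g.

8.51 kg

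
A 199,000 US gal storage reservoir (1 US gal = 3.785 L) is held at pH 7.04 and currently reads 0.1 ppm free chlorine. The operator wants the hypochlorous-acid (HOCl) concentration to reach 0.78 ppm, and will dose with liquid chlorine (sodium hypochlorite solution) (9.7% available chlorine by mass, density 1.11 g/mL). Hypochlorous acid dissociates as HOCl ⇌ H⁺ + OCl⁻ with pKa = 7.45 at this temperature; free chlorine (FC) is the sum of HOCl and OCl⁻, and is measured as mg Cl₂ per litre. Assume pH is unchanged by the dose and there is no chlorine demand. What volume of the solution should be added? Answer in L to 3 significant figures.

Volume: 199,000 US gal × 3.785 L/gal = 753,215 L.
[OCl⁻]/[HOCl] = 10^(pH − pKa) = 10^(7.04 − 7.45) = 0.389; fraction as HOCl = 1/(1 + 0.389) = 0.7199.
Free chlorine required for 0.78 ppm HOCl: 0.78 / 0.7199 = 1.083 ppm.
FC to add: 1.083 − 0.1 = 0.9835 mg/L as Cl₂.
Cl₂ equivalent: 0.9835 mg/L × 753,215 L = 740.8 g.
Product at 9.7% available Cl: 740.8 / 0.097 = 7637 g.
Volume: 7637 g ÷ 1.11 g/mL = 6880 mL.

6.88 L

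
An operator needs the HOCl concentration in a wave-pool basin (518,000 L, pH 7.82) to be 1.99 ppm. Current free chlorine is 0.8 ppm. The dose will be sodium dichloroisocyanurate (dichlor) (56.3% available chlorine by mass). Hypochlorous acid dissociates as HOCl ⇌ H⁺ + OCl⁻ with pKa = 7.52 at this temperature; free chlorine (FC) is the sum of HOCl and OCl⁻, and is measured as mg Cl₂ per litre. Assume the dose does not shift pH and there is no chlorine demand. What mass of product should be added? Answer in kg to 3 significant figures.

[OCl⁻]/[HOCl] = 10^(pH − pKa) = 10^(7.82 − 7.52) = 1.995; fraction as HOCl = 1/(1 + 1.995) = 0.3339.
Free chlorine required for 1.99 ppm HOCl: 1.99 / 0.3339 = 5.961 ppm.
FC to add: 5.961 − 0.8 = 5.161 mg/L as Cl₂.
Cl₂ equivalent: 5.161 mg/L × 518,000 L = 2673 g.
Product at 56.3% available Cl: 2673 / 0.563 = 4748 g.

4.75 kg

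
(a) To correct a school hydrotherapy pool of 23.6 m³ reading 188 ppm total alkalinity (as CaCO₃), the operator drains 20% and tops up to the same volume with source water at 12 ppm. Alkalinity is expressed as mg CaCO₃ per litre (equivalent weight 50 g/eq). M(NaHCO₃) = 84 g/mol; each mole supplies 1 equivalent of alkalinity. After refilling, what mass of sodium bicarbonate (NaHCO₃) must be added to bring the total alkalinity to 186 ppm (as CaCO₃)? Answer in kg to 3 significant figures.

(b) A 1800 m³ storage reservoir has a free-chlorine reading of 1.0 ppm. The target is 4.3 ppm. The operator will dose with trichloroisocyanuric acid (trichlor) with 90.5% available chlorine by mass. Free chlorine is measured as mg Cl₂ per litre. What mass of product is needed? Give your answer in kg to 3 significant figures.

(a) 1.32 kg; (b) 6.56 kg

(a) Volume: 23.6 m³ = 23,600 L.
(a) After draining 20% and refilling: 188 × 0.80 + 12 × 0.20 = 152.8 ppm.
(a) Deficit to target: 186 − 152.8 = 33.2 mg/L.
(a) As CaCO₃: 33.2 mg/L × 23,600 L = 783.5 g; ÷ 50 g/eq ÷ 1 = 15.67 mol NaHCO₃.
(a) Mass: 15.67 × 84 = 1316 g.

(b) Volume: 1800 m³ = 1,800,000 L.
(b) Chlorine deficit: 4.3 − 1.0 = 3.3 ppm = 3.3 mg/L as Cl₂.
(b) Cl₂ equivalent needed: 3.3 mg/L × 1,800,000 L = 5,940,000 mg = 5940 g.
(b) Product at 90.5% available chlorine: 5940 / 0.905 = 6564 g.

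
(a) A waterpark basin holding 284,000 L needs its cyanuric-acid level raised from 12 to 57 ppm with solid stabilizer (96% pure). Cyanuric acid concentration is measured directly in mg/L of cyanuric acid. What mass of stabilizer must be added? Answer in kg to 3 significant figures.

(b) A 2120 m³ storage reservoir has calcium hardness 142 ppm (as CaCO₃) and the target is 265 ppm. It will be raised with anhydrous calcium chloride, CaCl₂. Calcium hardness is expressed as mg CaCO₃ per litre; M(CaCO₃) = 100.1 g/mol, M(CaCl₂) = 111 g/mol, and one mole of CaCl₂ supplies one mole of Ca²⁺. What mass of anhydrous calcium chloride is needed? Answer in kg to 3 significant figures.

(a) CYA to add: (57 − 12) = 45 mg/L × 284,000 L = 12,780 g cyanuric acid.
(a) At 96% purity: 12,780 / 0.96 = 13,310 g product.

(b) Volume: 2120 m³ = 2,120,000 L.
(b) Hardness to add: (265 − 142) = 123 mg/L as CaCO₃ × 2,120,000 L = 260,800 g as CaCO₃.
(b) Moles of Ca²⁺ (1 mol Ca²⁺ ≡ 1 mol CaCO₃): 260,800 / 100.1 g/mol = 2605 mol.
(b) Mass of CaCl₂: 2605 × 111 = 289,200 g.

(a) 13.3 kg; (b) 289 kg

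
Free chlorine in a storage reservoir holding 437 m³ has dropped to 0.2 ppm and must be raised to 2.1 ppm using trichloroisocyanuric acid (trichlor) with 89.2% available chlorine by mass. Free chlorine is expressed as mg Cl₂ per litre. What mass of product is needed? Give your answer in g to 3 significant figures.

931 g

Volume: 437 m³ = 437,000 L.
Chlorine deficit: 2.1 − 0.2 = 1.9 ppm = 1.9 mg/L as Cl₂.
Cl₂ equivalent needed: 1.9 mg/L × 437,000 L = 830,300 mg = 830.3 g.
Product at 89.2% available chlorine: 830.3 / 0.892 = 930.8 g.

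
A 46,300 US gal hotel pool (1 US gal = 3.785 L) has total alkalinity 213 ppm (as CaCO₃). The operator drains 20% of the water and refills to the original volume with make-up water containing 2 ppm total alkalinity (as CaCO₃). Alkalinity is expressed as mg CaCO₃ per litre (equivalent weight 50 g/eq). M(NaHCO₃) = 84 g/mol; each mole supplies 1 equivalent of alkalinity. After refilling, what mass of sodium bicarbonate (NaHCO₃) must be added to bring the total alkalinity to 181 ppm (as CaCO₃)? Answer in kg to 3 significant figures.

Volume: 46,300 US gal × 3.785 L/gal = 175,246 L.
After draining 20% and refilling: 213 × 0.80 + 2 × 0.20 = 170.8 ppm.
Deficit to target: 181 − 170.8 = 10.2 mg/L.
As CaCO₃: 10.2 mg/L × 175,246 L = 1788 g; ÷ 50 g/eq ÷ 1 = 35.75 mol NaHCO₃.
Mass: 35.75 × 84 = 3003 g.

3.00 kg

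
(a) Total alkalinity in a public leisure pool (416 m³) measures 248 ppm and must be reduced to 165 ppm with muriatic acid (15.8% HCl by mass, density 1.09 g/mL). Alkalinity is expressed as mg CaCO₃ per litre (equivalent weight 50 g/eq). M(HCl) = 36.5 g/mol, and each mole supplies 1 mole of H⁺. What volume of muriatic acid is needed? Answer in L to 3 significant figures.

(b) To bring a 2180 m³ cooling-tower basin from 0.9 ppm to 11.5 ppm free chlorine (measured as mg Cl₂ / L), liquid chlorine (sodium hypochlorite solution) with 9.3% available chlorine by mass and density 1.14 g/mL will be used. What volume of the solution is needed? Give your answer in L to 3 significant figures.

(a) Volume: 416 m³ = 416,000 L.
(a) Alkalinity to neutralize: (248 − 165) = 83 mg/L as CaCO₃ × 416,000 L = 34,530 g as CaCO₃.
(a) Equivalents of H⁺ required: 34,530 ÷ 50 g/eq = 690.6 eq = 690.6 mol HCl.
(a) Mass of HCl: 690.6 × 36.5 = 25,210 g.
(a) Mass of 15.8% solution: 25,210 / 0.158 = 159,500 g.
(a) Volume: 159,500 g ÷ 1.09 g/mL = 146,400 mL.

(b) Volume: 2180 m³ = 2,180,000 L.
(b) Chlorine deficit: 11.5 − 0.9 = 10.6 ppm = 10.6 mg/L as Cl₂.
(b) Cl₂ equivalent needed: 10.6 mg/L × 2,180,000 L = 23,110,000 mg = 23,110 g.
(b) Product at 9.3% available chlorine: 23,110 / 0.093 = 248,500 g.
(b) Volume at density 1.14 g/mL: 248,500 g ÷ 1.14 g/mL = 218,000 mL.

(a) 146 L; (b) 218 L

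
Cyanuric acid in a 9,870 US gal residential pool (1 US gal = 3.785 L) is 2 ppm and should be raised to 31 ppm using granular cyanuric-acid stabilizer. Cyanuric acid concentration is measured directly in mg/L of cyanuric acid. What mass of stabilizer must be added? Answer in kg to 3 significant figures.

Volume: 9,870 US gal × 3.785 L/gal = 37,358 L.
CYA to add: (31 − 2) = 29 mg/L × 37,358 L = 1083 g cyanuric acid.

1.08 kg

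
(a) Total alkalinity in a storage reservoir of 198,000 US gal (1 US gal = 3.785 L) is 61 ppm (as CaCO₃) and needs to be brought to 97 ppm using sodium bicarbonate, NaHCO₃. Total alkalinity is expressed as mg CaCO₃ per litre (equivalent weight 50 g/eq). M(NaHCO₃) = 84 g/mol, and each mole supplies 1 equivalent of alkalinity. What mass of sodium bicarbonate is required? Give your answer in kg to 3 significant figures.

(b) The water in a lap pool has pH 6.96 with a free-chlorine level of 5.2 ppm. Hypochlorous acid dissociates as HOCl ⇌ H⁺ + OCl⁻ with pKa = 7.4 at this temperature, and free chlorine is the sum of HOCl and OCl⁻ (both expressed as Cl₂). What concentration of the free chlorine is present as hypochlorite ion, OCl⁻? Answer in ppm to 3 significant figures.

(a) 45.3 kg; (b) 1.39 ppm

(a) Volume: 198,000 US gal × 3.785 L/gal = 749,430 L.
(a) Alkalinity to add: (97 − 61) = 36 mg/L as CaCO₃ × 749,430 L = 26,980 g as CaCO₃.
(a) Equivalents: 26,980 g ÷ 50 g/eq = 539.6 eq.
(a) NaHCO₃ supplies 1 eq per mole → 539.6 mol.
(a) Mass: 539.6 mol × 84 g/mol = 45,330 g.

(b) [OCl⁻]/[HOCl] = 10^(pH − pKa) = 10^(6.96 − 7.4) = 10^-0.44 = 0.3631.
(b) Fraction as HOCl = 1 / (1 + 0.3631) = 0.7336.
(b) OCl⁻ = (1 − 0.7336) × 5.2 ppm = 1.385 ppm.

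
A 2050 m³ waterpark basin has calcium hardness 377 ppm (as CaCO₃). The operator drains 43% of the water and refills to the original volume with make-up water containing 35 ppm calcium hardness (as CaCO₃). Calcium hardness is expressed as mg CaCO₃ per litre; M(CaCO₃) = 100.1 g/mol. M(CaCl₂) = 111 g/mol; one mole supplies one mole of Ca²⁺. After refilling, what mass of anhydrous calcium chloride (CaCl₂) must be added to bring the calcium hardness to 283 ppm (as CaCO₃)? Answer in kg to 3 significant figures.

Volume: 2050 m³ = 2,050,000 L.
After draining 43% and refilling: 377 × 0.57 + 35 × 0.43 = 229.94 ppm.
Deficit to target: 283 − 229.94 = 53.06 mg/L.
As CaCO₃: 53.06 mg/L × 2,050,000 L = 108,800 g; ÷ 100.1 = 1087 mol Ca²⁺.
Mass: 1087 × 111 = 120,600 g.

121 kg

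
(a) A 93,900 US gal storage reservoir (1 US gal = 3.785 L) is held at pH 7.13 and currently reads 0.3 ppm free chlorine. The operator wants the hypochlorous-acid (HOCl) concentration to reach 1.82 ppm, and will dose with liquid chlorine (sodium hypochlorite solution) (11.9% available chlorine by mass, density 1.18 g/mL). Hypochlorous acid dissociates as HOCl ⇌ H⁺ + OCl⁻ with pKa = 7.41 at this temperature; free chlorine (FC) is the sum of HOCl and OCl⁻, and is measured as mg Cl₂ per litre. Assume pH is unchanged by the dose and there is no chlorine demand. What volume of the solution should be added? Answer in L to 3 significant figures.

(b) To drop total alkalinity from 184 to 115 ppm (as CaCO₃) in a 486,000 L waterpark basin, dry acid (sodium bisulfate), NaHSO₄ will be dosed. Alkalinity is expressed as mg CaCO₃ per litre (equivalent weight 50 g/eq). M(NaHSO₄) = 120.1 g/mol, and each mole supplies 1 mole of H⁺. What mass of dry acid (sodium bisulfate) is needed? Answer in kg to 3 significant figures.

(a) 6.26 L; (b) 80.5 kg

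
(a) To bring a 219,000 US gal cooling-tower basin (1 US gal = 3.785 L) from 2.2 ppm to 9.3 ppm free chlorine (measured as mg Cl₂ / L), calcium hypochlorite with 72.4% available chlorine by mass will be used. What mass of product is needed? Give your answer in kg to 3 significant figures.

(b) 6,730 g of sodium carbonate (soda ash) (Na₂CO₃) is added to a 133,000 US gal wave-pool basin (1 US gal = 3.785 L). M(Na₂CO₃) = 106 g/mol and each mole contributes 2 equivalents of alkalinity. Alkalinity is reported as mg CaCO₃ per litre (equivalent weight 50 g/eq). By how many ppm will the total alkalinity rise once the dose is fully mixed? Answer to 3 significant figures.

(a) 8.13 kg; (b) 12.6 ppm

(a) Volume: 219,000 US gal × 3.785 L/gal = 828,915 L.
(a) Chlorine deficit: 9.3 − 2.2 = 7.1 ppm = 7.1 mg/L as Cl₂.
(a) Cl₂ equivalent needed: 7.1 mg/L × 828,915 L = 5,885,000 mg = 5885 g.
(a) Product at 72.4% available chlorine: 5885 / 0.724 = 8129 g.

(b) Volume: 133,000 US gal × 3.785 L/gal = 503,405 L.
(b) Moles of Na₂CO₃: 6,730 g ÷ 106 g/mol = 63.49 mol → 127 eq of alkalinity.
(b) As CaCO₃: 127 eq × 50 g/eq = 6349 g.
(b) Rise: 6349 g / 503,405 L × 1000 = 12.61 mg/L.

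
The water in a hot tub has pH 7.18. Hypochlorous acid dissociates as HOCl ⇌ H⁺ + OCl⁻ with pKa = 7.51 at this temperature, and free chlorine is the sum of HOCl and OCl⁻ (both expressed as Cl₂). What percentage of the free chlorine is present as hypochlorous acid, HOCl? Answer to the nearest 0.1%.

[OCl⁻]/[HOCl] = 10^(pH − pKa) = 10^(7.18 − 7.51) = 10^-0.33 = 0.4677.
Fraction as HOCl = 1 / (1 + 0.4677) = 0.6813.

68.1%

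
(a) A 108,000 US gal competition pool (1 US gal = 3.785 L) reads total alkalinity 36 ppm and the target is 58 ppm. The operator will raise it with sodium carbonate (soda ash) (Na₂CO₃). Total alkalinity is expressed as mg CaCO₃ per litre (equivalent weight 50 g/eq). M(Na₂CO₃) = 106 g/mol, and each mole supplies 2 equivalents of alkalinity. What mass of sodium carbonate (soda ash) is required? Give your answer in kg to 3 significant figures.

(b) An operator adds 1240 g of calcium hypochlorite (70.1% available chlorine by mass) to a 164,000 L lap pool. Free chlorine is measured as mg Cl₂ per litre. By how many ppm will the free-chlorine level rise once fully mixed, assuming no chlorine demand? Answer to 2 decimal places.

(a) 9.53 kg; (b) 5.30 ppm

(a) Volume: 108,000 US gal × 3.785 L/gal = 408,780 L.
(a) Alkalinity to add: (58 − 36) = 22 mg/L as CaCO₃ × 408,780 L = 8993 g as CaCO₃.
(a) Equivalents: 8993 g ÷ 50 g/eq = 179.9 eq.
(a) Each mole of Na₂CO₃ supplies 2 eq, so 179.9 / 2 = 89.93 mol.
(a) Mass: 89.93 mol × 106 g/mol = 9533 g.

(b) Available chlorine delivered: 1240 g × 0.701 = 869.2 g as Cl₂.
(b) Concentration rise: 869.2 g / 164,000 L = 5.3 mg/L = 5.30 ppm.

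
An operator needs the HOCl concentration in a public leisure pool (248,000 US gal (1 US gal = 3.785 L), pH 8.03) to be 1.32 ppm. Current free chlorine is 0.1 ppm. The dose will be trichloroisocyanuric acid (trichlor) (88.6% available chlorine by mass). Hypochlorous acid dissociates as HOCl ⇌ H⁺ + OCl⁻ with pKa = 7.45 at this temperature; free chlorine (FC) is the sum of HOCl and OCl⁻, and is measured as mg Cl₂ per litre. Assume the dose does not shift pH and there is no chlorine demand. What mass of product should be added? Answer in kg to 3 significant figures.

Volume: 248,000 US gal × 3.785 L/gal = 938,680 L.
[OCl⁻]/[HOCl] = 10^(pH − pKa) = 10^(8.03 − 7.45) = 3.802; fraction as HOCl = 1/(1 + 3.802) = 0.2083.
Free chlorine required for 1.32 ppm HOCl: 1.32 / 0.2083 = 6.339 ppm.
FC to add: 6.339 − 0.1 = 6.239 mg/L as Cl₂.
Cl₂ equivalent: 6.239 mg/L × 938,680 L = 5856 g.
Product at 88.6% available Cl: 5856 / 0.886 = 6609 g.

6.61 kg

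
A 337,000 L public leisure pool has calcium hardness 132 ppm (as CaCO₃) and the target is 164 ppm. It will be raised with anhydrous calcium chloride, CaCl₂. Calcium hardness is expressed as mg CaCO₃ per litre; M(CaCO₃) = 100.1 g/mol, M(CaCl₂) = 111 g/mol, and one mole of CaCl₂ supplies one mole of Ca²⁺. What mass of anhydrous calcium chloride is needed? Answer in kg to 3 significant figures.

Hardness to add: (164 − 132) = 32 mg/L as CaCO₃ × 337,000 L = 10,780 g as CaCO₃.
Moles of Ca²⁺ (1 mol Ca²⁺ ≡ 1 mol CaCO₃): 10,780 / 100.1 g/mol = 107.7 mol.
Mass of CaCl₂: 107.7 × 111 = 11,960 g.

12.0 kg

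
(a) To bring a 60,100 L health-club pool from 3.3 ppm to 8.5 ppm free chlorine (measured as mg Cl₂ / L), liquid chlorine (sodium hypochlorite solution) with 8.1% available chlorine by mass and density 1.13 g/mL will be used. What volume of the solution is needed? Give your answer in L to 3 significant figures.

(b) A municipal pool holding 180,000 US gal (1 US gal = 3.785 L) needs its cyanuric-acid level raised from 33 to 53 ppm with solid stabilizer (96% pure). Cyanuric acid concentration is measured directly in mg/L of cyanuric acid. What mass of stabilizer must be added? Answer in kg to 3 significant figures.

(a) 3.41 L; (b) 14.2 kg

(a) Chlorine deficit: 8.5 − 3.3 = 5.2 ppm = 5.2 mg/L as Cl₂.
(a) Cl₂ equivalent needed: 5.2 mg/L × 60,100 L = 312,500 mg = 312.5 g.
(a) Product at 8.1% available chlorine: 312.5 / 0.081 = 3858 g.
(a) Volume at density 1.13 g/mL: 3858 g ÷ 1.13 g/mL = 3414 mL.

(b) Volume: 180,000 US gal × 3.785 L/gal = 681,300 L.
(b) CYA to add: (53 − 33) = 20 mg/L × 681,300 L = 13,630 g cyanuric acid.
(b) At 96% purity: 13,630 / 0.96 = 14,190 g product.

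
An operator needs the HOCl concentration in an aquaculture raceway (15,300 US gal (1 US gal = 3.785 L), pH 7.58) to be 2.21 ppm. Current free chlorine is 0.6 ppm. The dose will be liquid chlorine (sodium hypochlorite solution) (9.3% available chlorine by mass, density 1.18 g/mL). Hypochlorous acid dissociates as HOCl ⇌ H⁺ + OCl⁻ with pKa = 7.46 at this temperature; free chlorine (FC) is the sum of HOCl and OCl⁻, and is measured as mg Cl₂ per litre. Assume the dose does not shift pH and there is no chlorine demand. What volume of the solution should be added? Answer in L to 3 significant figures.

2.39 L

Volume: 15,300 US gal × 3.785 L/gal = 57,910 L.
[OCl⁻]/[HOCl] = 10^(pH − pKa) = 10^(7.58 − 7.46) = 1.318; fraction as HOCl = 1/(1 + 1.318) = 0.4314.
Free chlorine required for 2.21 ppm HOCl: 2.21 / 0.4314 = 5.123 ppm.
FC to add: 5.123 − 0.6 = 4.523 mg/L as Cl₂.
Cl₂ equivalent: 4.523 mg/L × 57,910 L = 261.9 g.
Product at 9.3% available Cl: 261.9 / 0.093 = 2817 g.
Volume: 2817 g ÷ 1.18 g/mL = 2387 mL.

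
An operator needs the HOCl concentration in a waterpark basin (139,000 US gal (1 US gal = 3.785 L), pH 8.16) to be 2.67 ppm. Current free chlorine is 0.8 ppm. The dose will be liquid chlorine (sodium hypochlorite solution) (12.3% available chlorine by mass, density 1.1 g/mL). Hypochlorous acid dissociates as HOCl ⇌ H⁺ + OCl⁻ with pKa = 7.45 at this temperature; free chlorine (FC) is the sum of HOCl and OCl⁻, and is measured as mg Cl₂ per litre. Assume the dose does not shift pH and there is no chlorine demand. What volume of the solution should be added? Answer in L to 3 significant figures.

60.5 L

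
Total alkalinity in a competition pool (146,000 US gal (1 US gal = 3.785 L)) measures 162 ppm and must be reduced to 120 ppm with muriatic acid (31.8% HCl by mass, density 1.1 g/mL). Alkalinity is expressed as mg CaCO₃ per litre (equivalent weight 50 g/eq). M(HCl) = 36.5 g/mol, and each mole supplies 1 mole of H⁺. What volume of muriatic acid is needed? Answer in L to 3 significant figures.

48.4 L

Volume: 146,000 US gal × 3.785 L/gal = 552,610 L.
Alkalinity to neutralize: (162 − 120) = 42 mg/L as CaCO₃ × 552,610 L = 23,210 g as CaCO₃.
Equivalents of H⁺ required: 23,210 ÷ 50 g/eq = 464.2 eq = 464.2 mol HCl.
Mass of HCl: 464.2 × 36.5 = 16,940 g.
Mass of 31.8% solution: 16,940 / 0.318 = 53,280 g.
Volume: 53,280 g ÷ 1.1 g/mL = 48,440 mL.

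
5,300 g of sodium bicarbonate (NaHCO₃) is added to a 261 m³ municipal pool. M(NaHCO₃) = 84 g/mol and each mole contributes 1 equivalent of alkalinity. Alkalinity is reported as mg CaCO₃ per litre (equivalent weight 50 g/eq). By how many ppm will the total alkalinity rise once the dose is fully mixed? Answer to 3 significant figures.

Volume: 261 m³ = 261,000 L.
Moles of NaHCO₃: 5,300 g ÷ 84 g/mol = 63.1 mol → 63.1 eq of alkalinity.
As CaCO₃: 63.1 eq × 50 g/eq = 3155 g.
Rise: 3155 g / 261,000 L × 1000 = 12.09 mg/L.

12.1 ppm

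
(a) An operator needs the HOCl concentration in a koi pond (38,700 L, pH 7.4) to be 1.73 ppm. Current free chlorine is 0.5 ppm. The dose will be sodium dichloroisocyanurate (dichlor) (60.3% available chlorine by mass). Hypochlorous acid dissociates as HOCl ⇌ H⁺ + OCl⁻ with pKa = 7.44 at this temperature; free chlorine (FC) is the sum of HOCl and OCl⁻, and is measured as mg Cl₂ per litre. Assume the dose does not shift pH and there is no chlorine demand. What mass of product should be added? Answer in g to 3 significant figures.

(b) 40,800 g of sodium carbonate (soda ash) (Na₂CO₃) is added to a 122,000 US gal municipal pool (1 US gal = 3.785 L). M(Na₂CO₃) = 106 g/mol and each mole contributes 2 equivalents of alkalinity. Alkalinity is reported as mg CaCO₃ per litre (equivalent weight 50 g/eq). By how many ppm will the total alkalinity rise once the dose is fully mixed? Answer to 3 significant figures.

(a) 180 g; (b) 83.4 ppm

(a) [OCl⁻]/[HOCl] = 10^(pH − pKa) = 10^(7.4 − 7.44) = 0.912; fraction as HOCl = 1/(1 + 0.912) = 0.523.
(a) Free chlorine required for 1.73 ppm HOCl: 1.73 / 0.523 = 3.308 ppm.
(a) FC to add: 3.308 − 0.5 = 2.808 mg/L as Cl₂.
(a) Cl₂ equivalent: 2.808 mg/L × 38,700 L = 108.7 g.
(a) Product at 60.3% available Cl: 108.7 / 0.603 = 180.2 g.

(b) Volume: 122,000 US gal × 3.785 L/gal = 461,770 L.
(b) Moles of Na₂CO₃: 40,800 g ÷ 106 g/mol = 384.9 mol → 769.8 eq of alkalinity.
(b) As CaCO₃: 769.8 eq × 50 g/eq = 38,490 g.
(b) Rise: 38,490 g / 461,770 L × 1000 = 83.35 mg/L.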